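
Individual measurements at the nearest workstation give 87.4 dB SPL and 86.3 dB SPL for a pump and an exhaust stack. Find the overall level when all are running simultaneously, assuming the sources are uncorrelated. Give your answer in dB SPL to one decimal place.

Incoherent sources combine by intensity addition: L_total = 10·log₁₀(Σ 10^(L_i/10)).
Σ 10^(L/10) = 10^(87.4/10) + 10^(86.3/10) = 9.761e+08.
L_total = 10·log₁₀(9.761e+08) = 89.90 dB SPL.

89.9 dB SPL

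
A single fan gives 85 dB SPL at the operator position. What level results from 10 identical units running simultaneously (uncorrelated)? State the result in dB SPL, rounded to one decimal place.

N identical incoherent sources raise the level by 10·log₁₀ N.
L_total = 85 + 10·log₁₀(10) = 85 + 10.000 = 95.00 dB SPL.

95.0 dB SPL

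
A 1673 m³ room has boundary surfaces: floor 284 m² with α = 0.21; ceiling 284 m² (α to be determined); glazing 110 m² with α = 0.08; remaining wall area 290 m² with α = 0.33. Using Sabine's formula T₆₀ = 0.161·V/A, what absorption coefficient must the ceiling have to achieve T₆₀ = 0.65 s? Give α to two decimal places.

0.88

From T₆₀ = 0.161·V/A, the target T₆₀ = 0.65 s needs A = 0.161·1673/0.65 = 414.39 m².
Absorption from the other surfaces = 284·0.21 + 110·0.08 + 290·0.33 = 164.14 m², so the ceiling must supply 250.25 m² over 284 m².
α = 250.25/284 = 0.881.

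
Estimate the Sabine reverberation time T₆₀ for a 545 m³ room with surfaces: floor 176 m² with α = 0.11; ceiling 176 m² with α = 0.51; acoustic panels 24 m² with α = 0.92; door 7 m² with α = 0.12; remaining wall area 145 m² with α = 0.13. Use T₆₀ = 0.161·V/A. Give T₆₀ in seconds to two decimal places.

0.58 s

Summing Sᵢαᵢ: 176·0.11 + 176·0.51 + 24·0.92 + 7·0.12 + 145·0.13 = 150.89 m².
T₆₀ = 0.161 × 545 / 150.89 = 0.582 s.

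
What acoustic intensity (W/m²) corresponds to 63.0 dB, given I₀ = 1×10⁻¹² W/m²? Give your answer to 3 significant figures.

I = I₀·10^(L/10) = 10⁻¹² × 10^(63.0/10) = 10^(-5.700).

2.00e-06 W/m²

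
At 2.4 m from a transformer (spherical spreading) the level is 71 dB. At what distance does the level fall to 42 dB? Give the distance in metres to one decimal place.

67.6 m

Point-source spreading drops the level by 20·log₁₀(r₂/r₁); inverting, r₂/r₁ = 10^(ΔL/20).
r₂ = 2.4·10^((71−42)/20) = 2.4·10^(29.0/20) = 67.64 m.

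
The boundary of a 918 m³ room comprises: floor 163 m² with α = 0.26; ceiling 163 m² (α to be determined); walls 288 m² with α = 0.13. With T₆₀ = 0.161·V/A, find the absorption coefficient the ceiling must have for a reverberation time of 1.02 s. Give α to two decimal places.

From T₆₀ = 0.161·V/A, the target T₆₀ = 1.02 s needs A = 0.161·918/1.02 = 144.90 m².
Absorption from the other surfaces = 163·0.26 + 288·0.13 = 79.82 m², so the ceiling must supply 65.08 m² over 163 m².
α = 65.08/163 = 0.399.

0.40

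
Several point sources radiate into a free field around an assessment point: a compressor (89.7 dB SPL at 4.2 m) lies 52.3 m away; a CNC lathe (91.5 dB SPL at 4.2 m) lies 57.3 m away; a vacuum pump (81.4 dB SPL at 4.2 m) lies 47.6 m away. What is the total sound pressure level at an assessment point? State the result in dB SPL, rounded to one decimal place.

Propagate each source to the receiver with L = L_ref − 20·log₁₀(r/r_ref), then add intensities.
compressor: 89.7 − 20·log₁₀(52.3/4.2) = 89.7 − 21.91 = 67.79 dB SPL.
CNC lathe: 91.5 − 20·log₁₀(57.3/4.2) = 91.5 − 22.70 = 68.80 dB SPL.
vacuum pump: 81.4 − 20·log₁₀(47.6/4.2) = 81.4 − 21.09 = 60.31 dB SPL.
Σ 10^(L/10) = 1.468e+07 → L_total = 10·log₁₀(1.468e+07) = 71.67 dB SPL.

71.7 dB SPL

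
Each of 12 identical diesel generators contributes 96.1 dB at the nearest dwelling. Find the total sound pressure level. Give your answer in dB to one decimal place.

106.9 dB

L_total = L₁ + 10·log₁₀ N for N identical incoherent sources.
L_total = 96.1 + 10·log₁₀(12) = 96.1 + 10.792 = 106.89 dB.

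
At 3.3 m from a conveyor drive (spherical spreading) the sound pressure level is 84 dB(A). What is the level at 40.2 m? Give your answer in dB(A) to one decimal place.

Point-source attenuation: ΔL = 20·log₁₀(r₂/r₁) = 20·log₁₀(40.2/3.3) = 21.714 dB.
L₂ = 84 − 20·log₁₀(40.2/3.3) = 84 − 21.714 = 62.29 dB(A).

62.3 dB(A)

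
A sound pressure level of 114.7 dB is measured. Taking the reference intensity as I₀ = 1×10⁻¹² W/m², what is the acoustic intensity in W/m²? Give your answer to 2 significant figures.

0.30 W/m²

I/I₀ = 10^(114.7/10) = 2.951e+11, so I = 2.951e+11 × 10⁻¹² W/m².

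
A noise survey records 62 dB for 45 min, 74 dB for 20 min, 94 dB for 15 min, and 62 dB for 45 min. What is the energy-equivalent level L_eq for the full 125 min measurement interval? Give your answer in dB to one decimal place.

Weight each interval's intensity by its duration and average over T = 125 min:
Σ tᵢ·10^(Lᵢ/10) = 45·10^(62/10) + 20·10^(74/10) + 15·10^(94/10) + 45·10^(62/10) = 3.832e+10.
L_eq = 10·log₁₀(3.832e+10/125) = 84.87 dB.

84.9 dB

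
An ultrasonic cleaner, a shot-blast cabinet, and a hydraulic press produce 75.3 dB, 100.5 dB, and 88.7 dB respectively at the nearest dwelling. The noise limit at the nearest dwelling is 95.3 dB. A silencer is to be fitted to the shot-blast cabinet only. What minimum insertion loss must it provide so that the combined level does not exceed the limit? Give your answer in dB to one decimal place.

6.3 dB

The untreated sources together contribute 10^(75.3/10) + 10^(88.7/10) = 7.752e+08, i.e. 88.89 dB.
To meet 95.3 dB overall, the treated shot-blast cabinet may contribute at most 10^(95.3/10) − 7.752e+08 = 2.613e+09, i.e. 94.17 dB.
So the shot-blast cabinet must be reduced from 100.5 to 94.17 dB: IL = 6.33 dB.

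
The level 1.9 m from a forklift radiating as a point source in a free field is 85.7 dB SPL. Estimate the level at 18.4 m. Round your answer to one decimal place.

Point-source attenuation: ΔL = 20·log₁₀(r₂/r₁) = 20·log₁₀(18.4/1.9) = 19.721 dB.
L₂ = 85.7 − 20·log₁₀(18.4/1.9) = 85.7 − 19.721 = 65.98 dB SPL.

66.0 dB SPL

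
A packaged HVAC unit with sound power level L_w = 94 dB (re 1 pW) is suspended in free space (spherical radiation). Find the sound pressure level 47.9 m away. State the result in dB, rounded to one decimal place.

Free-field spherical radiation: L_p = L_w − 10·log₁₀(4π·r²), r = 47.9 m.
4π·r² = 2.883e+04 m², 10·log₁₀ of that is 44.599 dB.
L_p = 94 − 44.599 = 49.40 dB.

49.4 dB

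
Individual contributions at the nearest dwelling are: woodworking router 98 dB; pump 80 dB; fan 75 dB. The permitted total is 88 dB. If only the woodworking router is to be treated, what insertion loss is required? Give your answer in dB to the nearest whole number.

Fixed contribution from the other sources: Σ 10^(L/10) = 10^(80/10) + 10^(75/10) = 1.316e+08 (81.19 dB).
To meet 88 dB overall, the treated woodworking router may contribute at most 10^(88/10) − 1.316e+08 = 4.993e+08, i.e. 86.98 dB.
So the woodworking router must be reduced from 98 to 86.98 dB: IL = 11.02 dB.

11 dB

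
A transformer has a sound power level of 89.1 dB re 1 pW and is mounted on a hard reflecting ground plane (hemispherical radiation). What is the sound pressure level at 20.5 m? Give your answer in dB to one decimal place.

The power spreads over a hemisphere of area 2π·r², so L_p = L_w − 10·log₁₀(2π·r²).
2π·r² = 2641 m², 10·log₁₀ of that is 34.217 dB.
L_p = 89.1 − 34.217 = 54.88 dB.

54.9 dB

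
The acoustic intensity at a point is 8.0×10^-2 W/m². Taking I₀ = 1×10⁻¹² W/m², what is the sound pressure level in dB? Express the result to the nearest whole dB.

Dividing by I₀ shifts the exponent by 12: I/I₀ = 8.0×10^10.
L = 10·(0.9031 + 10) = 109.03 dB.

109 dB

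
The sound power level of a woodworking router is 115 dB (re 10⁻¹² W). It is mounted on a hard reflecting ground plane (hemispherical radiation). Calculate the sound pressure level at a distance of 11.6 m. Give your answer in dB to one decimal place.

85.7 dB

L_p = L_w − 10·log₁₀(2π·r²) with r = 11.6 m.
2π·r² = 845.5 m², 10·log₁₀ of that is 29.271 dB.
L_p = 115 − 29.271 = 85.73 dB.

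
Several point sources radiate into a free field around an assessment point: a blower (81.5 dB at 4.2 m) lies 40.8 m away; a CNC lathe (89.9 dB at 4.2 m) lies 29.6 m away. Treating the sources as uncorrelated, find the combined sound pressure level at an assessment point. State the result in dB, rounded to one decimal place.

73.3 dB

Propagate each source to the receiver with L = L_ref − 20·log₁₀(r/r_ref), then add intensities.
blower: 81.5 − 20·log₁₀(40.8/4.2) = 81.5 − 19.75 = 61.75 dB.
CNC lathe: 89.9 − 20·log₁₀(29.6/4.2) = 89.9 − 16.96 = 72.94 dB.
Σ 10^(L/10) = 2.117e+07 → L_total = 10·log₁₀(2.117e+07) = 73.26 dB.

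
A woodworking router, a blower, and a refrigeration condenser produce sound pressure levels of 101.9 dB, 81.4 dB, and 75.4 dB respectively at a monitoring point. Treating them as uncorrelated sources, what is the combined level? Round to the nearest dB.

Incoherent sources combine by intensity addition: L_total = 10·log₁₀(Σ 10^(L_i/10)).
Σ 10^(L/10) = 10^(101.9/10) + 10^(81.4/10) + 10^(75.4/10) = 1.566e+10.
L_total = 10·log₁₀(1.566e+10) = 101.95 dB.

102 dB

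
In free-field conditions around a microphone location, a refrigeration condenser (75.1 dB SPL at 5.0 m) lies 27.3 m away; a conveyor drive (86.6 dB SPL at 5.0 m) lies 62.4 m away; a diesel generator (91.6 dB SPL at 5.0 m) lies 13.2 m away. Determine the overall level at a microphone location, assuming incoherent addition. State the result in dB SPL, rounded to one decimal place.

83.3 dB SPL

Propagate each source to the receiver with L = L_ref − 20·log₁₀(r/r_ref), then add intensities.
refrigeration condenser: 75.1 − 20·log₁₀(27.3/5.0) = 75.1 − 14.74 = 60.36 dB SPL.
conveyor drive: 86.6 − 20·log₁₀(62.4/5.0) = 86.6 − 21.92 = 64.68 dB SPL.
diesel generator: 91.6 − 20·log₁₀(13.2/5.0) = 91.6 − 8.43 = 83.17 dB SPL.
Σ 10^(L/10) = 2.114e+08 → L_total = 10·log₁₀(2.114e+08) = 83.25 dB SPL.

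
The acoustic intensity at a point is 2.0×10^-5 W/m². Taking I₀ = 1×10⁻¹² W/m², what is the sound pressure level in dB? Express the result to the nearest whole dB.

73 dB

Dividing by I₀ shifts the exponent by 12: I/I₀ = 2.0×10^7.
L = 10·(0.3010 + 7) = 73.01 dB.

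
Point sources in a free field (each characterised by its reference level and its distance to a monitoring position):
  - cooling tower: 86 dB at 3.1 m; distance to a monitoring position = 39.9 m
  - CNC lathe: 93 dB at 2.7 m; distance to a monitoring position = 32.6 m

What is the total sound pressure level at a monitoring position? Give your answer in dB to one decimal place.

Propagate each source to the receiver with L = L_ref − 20·log₁₀(r/r_ref), then add intensities.
cooling tower: 86 − 20·log₁₀(39.9/3.1) = 86 − 22.19 = 63.81 dB.
CNC lathe: 93 − 20·log₁₀(32.6/2.7) = 93 − 21.64 = 71.36 dB.
Σ 10^(L/10) = 1.609e+07 → L_total = 10·log₁₀(1.609e+07) = 72.07 dB.

72.1 dB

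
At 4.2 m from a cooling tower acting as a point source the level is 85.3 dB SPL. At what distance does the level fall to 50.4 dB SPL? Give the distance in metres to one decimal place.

233.5 m

For a point source L₁ − L₂ = 20·log₁₀(r₂/r₁), so r₂ = r₁·10^((L₁−L₂)/20).
r₂ = 4.2·10^((85.3−50.4)/20) = 4.2·10^(34.9/20) = 233.48 m.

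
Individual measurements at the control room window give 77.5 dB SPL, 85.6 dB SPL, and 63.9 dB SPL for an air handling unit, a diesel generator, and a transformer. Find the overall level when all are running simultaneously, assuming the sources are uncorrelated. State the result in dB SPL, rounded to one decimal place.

For uncorrelated sources the intensities add, so convert each level to linear form, sum, and take 10·log₁₀ of the total.
Σ 10^(L/10) = 10^(77.5/10) + 10^(85.6/10) + 10^(63.9/10) = 4.218e+08.
L_total = 10·log₁₀(4.218e+08) = 86.25 dB SPL.

86.3 dB SPL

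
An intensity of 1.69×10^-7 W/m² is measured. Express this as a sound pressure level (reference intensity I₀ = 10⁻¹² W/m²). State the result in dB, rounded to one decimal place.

L = 10·log₁₀(I/I₀) = 10·log₁₀(1.69×10^-7/10⁻¹²) = 10·log₁₀(1.69×10^5).
L = 10·(0.2279 + 5) = 52.28 dB.

52.3 dB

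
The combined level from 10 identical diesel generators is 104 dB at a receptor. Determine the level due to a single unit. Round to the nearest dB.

94 dB

For N identical incoherent sources L_total = L₁ + 10·log₁₀ N, so L₁ = 104 − 10·log₁₀(10) = 104 − 10.000.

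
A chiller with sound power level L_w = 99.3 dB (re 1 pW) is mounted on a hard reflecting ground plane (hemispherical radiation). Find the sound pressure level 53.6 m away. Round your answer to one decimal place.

56.7 dB

The power spreads over a hemisphere of area 2π·r², so L_p = L_w − 10·log₁₀(2π·r²).
2π·r² = 1.805e+04 m², 10·log₁₀ of that is 42.565 dB.
L_p = 99.3 − 42.565 = 56.73 dB.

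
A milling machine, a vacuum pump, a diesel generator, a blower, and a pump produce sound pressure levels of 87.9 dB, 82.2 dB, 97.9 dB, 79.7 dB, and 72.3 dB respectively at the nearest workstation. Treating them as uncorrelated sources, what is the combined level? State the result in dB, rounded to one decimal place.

98.5 dB

Incoherent sources combine by intensity addition: L_total = 10·log₁₀(Σ 10^(L_i/10)).
Σ 10^(L/10) = 10^(87.9/10) + 10^(82.2/10) + 10^(97.9/10) + 10^(79.7/10) + 10^(72.3/10) = 7.059e+09.
L_total = 10·log₁₀(7.059e+09) = 98.49 dB.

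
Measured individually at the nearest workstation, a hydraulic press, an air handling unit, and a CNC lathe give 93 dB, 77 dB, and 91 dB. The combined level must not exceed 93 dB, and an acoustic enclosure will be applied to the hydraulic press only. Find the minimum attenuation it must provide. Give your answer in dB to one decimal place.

4.6 dB

Everything except the hydraulic press sums to 10^(77/10) + 10^(91/10) = 1.309e+09 in linear terms, 91.17 dB.
The limit corresponds to 10^(93/10) = 1.995e+09; subtracting the fixed part leaves 6.862e+08 for the hydraulic press, i.e. 88.36 dB.
Required insertion loss = 93 − 88.36 = 4.64 dB.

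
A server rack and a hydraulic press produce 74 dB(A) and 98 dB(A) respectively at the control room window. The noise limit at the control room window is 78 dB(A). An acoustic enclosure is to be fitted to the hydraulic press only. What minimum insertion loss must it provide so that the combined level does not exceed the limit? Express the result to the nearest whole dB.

Everything except the hydraulic press sums to 10^(74/10) = 2.512e+07 in linear terms, 74.00 dB(A).
The limit corresponds to 10^(78/10) = 6.310e+07; subtracting the fixed part leaves 3.798e+07 for the hydraulic press, i.e. 75.80 dB(A).
So the hydraulic press must be reduced from 98 to 75.80 dB(A): IL = 22.20 dB.

22 dB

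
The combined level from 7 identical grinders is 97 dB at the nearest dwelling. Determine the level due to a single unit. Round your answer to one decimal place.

Dividing the total intensity by 7 lowers the level by 10·log₁₀ 7 = 8.451 dB: L₁ = 97 − 8.451.

88.5 dB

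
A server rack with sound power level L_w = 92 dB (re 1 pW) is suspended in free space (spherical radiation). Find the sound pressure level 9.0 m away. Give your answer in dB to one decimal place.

The power spreads over a sphere of area 4π·r², so L_p = L_w − 10·log₁₀(4π·r²).
4π·r² = 1018 m², 10·log₁₀ of that is 30.077 dB.
L_p = 92 − 30.077 = 61.92 dB.

61.9 dB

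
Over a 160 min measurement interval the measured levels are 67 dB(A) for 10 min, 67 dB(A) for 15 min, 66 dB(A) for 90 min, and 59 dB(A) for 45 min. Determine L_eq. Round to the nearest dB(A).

65 dB(A)

L_eq = 10·log₁₀[(1/T)·Σ tᵢ·10^(Lᵢ/10)] with T = 160 min.
Σ tᵢ·10^(Lᵢ/10) = 10·10^(67/10) + 15·10^(67/10) + 90·10^(66/10) + 45·10^(59/10) = 5.193e+08.
L_eq = 10·log₁₀(5.193e+08/160) = 65.11 dB(A).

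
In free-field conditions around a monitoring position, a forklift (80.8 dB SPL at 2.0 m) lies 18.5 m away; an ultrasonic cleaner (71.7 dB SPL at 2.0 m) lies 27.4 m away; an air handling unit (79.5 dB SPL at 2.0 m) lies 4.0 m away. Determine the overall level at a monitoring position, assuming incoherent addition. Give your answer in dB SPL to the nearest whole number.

74 dB SPL

Apply inverse-square spreading to bring every level to the receiver, then sum 10^(L/10).
forklift: 80.8 − 20·log₁₀(18.5/2.0) = 80.8 − 19.32 = 61.48 dB SPL.
ultrasonic cleaner: 71.7 − 20·log₁₀(27.4/2.0) = 71.7 − 22.73 = 48.97 dB SPL.
air handling unit: 79.5 − 20·log₁₀(4.0/2.0) = 79.5 − 6.02 = 73.48 dB SPL.
Σ 10^(L/10) = 2.377e+07 → L_total = 10·log₁₀(2.377e+07) = 73.76 dB SPL.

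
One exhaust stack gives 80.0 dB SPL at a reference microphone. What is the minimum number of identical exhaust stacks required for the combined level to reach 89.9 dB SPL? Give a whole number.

Need L₁ + 10·log₁₀ N ≥ 89.9, i.e. log₁₀ N ≥ 0.99.
N ≥ 10^(9.9/10) = 9.772, so N = 10.

10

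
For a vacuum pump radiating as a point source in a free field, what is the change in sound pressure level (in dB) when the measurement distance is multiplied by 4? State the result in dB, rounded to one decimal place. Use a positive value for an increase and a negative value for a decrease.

Point-source spreading: ΔL = −20·log₁₀(r₂/r₁).
ΔL = −20·log₁₀(4) = -12.04 dB.

-12.0 dB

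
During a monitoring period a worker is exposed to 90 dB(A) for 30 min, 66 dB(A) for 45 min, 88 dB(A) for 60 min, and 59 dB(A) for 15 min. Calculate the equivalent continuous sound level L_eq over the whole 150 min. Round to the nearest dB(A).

The energy average is taken in the linear domain: L_eq = 10·log₁₀[(Σ tᵢ·10^(Lᵢ/10))/T], T = 150 min.
Σ tᵢ·10^(Lᵢ/10) = 30·10^(90/10) + 45·10^(66/10) + 60·10^(88/10) + 15·10^(59/10) = 6.805e+10.
L_eq = 10·log₁₀(6.805e+10/150) = 86.57 dB(A).

87 dB(A)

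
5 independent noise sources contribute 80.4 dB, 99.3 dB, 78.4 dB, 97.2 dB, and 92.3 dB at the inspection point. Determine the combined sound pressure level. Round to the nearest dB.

102 dB

For uncorrelated sources the intensities add, so convert each level to linear form, sum, and take 10·log₁₀ of the total.
Σ 10^(L/10) = 10^(80.4/10) + 10^(99.3/10) + 10^(78.4/10) + 10^(97.2/10) + 10^(92.3/10) = 1.564e+10.
L_total = 10·log₁₀(1.564e+10) = 101.94 dB.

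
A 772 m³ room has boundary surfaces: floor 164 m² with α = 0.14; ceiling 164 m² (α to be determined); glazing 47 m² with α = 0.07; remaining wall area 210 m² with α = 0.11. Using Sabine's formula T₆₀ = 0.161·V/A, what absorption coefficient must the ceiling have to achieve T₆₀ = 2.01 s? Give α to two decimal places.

From T₆₀ = 0.161·V/A, the target T₆₀ = 2.01 s needs A = 0.161·772/2.01 = 61.84 m².
Absorption from the other surfaces = 164·0.14 + 47·0.07 + 210·0.11 = 49.35 m², so the ceiling must supply 12.49 m² over 164 m².
α = 12.49/164 = 0.076.

0.08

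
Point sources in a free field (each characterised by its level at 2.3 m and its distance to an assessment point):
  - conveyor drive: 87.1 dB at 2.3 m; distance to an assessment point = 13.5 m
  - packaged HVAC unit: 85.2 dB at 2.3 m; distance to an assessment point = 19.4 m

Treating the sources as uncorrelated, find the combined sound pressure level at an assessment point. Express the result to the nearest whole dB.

Apply inverse-square spreading to bring every level to the receiver, then sum 10^(L/10).
conveyor drive: 87.1 − 20·log₁₀(13.5/2.3) = 87.1 − 15.37 = 71.73 dB.
packaged HVAC unit: 85.2 − 20·log₁₀(19.4/2.3) = 85.2 − 18.52 = 66.68 dB.
Σ 10^(L/10) = 1.954e+07 → L_total = 10·log₁₀(1.954e+07) = 72.91 dB.

73 dB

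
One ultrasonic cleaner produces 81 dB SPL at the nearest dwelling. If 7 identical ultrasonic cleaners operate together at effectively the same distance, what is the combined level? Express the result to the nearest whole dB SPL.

89 dB SPL

N identical incoherent sources raise the level by 10·log₁₀ N.
L_total = 81 + 10·log₁₀(7) = 81 + 8.451 = 89.45 dB SPL.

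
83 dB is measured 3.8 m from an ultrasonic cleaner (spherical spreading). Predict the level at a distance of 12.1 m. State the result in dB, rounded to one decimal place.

For a point source, L₂ = L₁ − 20·log₁₀(r₂/r₁).
L₂ = 83 − 20·log₁₀(12.1/3.8) = 83 − 10.060 = 72.94 dB.

72.9 dB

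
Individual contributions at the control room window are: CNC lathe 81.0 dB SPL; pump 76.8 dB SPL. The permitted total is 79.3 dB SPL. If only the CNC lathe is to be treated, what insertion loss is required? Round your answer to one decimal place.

Fixed contribution from the other source: Σ 10^(L/10) = 10^(76.8/10) = 4.786e+07 (76.80 dB SPL).
To meet 79.3 dB SPL overall, the treated CNC lathe may contribute at most 10^(79.3/10) − 4.786e+07 = 3.725e+07, i.e. 75.71 dB SPL.
So the CNC lathe must be reduced from 81.0 to 75.71 dB SPL: IL = 5.29 dB.

5.3 dB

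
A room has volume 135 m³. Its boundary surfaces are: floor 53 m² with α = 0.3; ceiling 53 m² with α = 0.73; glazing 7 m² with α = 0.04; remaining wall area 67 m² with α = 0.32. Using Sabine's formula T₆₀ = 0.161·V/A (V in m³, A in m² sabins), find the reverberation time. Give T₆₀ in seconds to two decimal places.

0.28 s

Total absorption A = 53·0.3 + 53·0.73 + 7·0.04 + 67·0.32 = 76.31 m² sabins.
T₆₀ = 0.161 × 135 / 76.31 = 0.285 s.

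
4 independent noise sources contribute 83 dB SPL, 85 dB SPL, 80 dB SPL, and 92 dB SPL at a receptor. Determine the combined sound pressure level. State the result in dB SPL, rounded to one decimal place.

93.4 dB SPL

Incoherent sources combine by intensity addition: L_total = 10·log₁₀(Σ 10^(L_i/10)).
Σ 10^(L/10) = 10^(83/10) + 10^(85/10) + 10^(80/10) + 10^(92/10) = 2.201e+09.
L_total = 10·log₁₀(2.201e+09) = 93.43 dB SPL.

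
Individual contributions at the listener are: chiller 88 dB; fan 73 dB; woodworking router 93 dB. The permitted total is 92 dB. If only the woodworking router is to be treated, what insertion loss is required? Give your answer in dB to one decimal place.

3.3 dB

Fixed contribution from the other sources: Σ 10^(L/10) = 10^(88/10) + 10^(73/10) = 6.509e+08 (88.14 dB).
The limit corresponds to 10^(92/10) = 1.585e+09; subtracting the fixed part leaves 9.340e+08 for the woodworking router, i.e. 89.70 dB.
So the woodworking router must be reduced from 93 to 89.70 dB: IL = 3.30 dB.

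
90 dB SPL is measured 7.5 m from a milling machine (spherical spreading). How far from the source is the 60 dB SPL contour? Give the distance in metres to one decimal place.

237.2 m

The 30.0 dB drop corresponds to a distance ratio of 10^(30.0/20) for a point source.
r₂ = 7.5·10^((90−60)/20) = 7.5·10^(30.0/20) = 237.17 m.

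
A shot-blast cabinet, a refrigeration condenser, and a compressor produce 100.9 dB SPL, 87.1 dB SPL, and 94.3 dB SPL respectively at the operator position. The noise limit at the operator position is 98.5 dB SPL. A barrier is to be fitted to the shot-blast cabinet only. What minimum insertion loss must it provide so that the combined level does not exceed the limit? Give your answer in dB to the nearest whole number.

Everything except the shot-blast cabinet sums to 10^(87.1/10) + 10^(94.3/10) = 3.204e+09 in linear terms, 95.06 dB SPL.
The limit corresponds to 10^(98.5/10) = 7.079e+09; subtracting the fixed part leaves 3.875e+09 for the shot-blast cabinet, i.e. 95.88 dB SPL.
Required insertion loss = 100.9 − 95.88 = 5.02 dB.

5 dB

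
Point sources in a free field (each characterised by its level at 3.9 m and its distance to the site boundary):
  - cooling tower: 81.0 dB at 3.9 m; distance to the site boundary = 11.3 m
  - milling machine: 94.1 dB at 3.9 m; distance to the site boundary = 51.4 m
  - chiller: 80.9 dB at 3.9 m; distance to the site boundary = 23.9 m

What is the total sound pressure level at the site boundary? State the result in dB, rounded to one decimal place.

Propagate each source to the receiver with L = L_ref − 20·log₁₀(r/r_ref), then add intensities.
cooling tower: 81.0 − 20·log₁₀(11.3/3.9) = 81.0 − 9.24 = 71.76 dB.
milling machine: 94.1 − 20·log₁₀(51.4/3.9) = 94.1 − 22.40 = 71.70 dB.
chiller: 80.9 − 20·log₁₀(23.9/3.9) = 80.9 − 15.75 = 65.15 dB.
Σ 10^(L/10) = 3.307e+07 → L_total = 10·log₁₀(3.307e+07) = 75.19 dB.

75.2 dB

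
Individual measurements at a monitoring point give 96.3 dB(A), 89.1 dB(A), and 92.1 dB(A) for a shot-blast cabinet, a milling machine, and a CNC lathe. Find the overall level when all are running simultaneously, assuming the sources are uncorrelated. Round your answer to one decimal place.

For uncorrelated sources the intensities add, so convert each level to linear form, sum, and take 10·log₁₀ of the total.
Σ 10^(L/10) = 10^(96.3/10) + 10^(89.1/10) + 10^(92.1/10) = 6.700e+09.
L_total = 10·log₁₀(6.700e+09) = 98.26 dB(A).

98.3 dB(A)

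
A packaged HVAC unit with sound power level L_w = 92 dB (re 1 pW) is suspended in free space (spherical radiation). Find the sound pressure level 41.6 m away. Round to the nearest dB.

The power spreads over a sphere of area 4π·r², so L_p = L_w − 10·log₁₀(4π·r²).
4π·r² = 2.175e+04 m², 10·log₁₀ of that is 43.374 dB.
L_p = 92 − 43.374 = 48.63 dB.

49 dB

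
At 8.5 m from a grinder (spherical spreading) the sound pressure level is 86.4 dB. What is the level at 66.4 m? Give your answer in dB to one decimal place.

68.5 dB

For a point source, L₂ = L₁ − 20·log₁₀(r₂/r₁).
L₂ = 86.4 − 20·log₁₀(66.4/8.5) = 86.4 − 17.855 = 68.55 dB.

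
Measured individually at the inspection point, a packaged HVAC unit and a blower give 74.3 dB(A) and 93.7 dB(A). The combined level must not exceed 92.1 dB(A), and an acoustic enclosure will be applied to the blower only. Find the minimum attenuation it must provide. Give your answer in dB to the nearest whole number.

Everything except the blower sums to 10^(74.3/10) = 2.692e+07 in linear terms, 74.30 dB(A).
The limit corresponds to 10^(92.1/10) = 1.622e+09; subtracting the fixed part leaves 1.595e+09 for the blower, i.e. 92.03 dB(A).
So the blower must be reduced from 93.7 to 92.03 dB(A): IL = 1.67 dB.

2 dB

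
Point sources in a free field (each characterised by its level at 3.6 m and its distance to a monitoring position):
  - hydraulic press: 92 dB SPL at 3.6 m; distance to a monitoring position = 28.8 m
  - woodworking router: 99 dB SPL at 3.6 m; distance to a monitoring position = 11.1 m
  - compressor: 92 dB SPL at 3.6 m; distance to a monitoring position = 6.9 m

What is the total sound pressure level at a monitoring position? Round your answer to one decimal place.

Apply inverse-square spreading to bring every level to the receiver, then sum 10^(L/10).
hydraulic press: 92 − 20·log₁₀(28.8/3.6) = 92 − 18.06 = 73.94 dB SPL.
woodworking router: 99 − 20·log₁₀(11.1/3.6) = 99 − 9.78 = 89.22 dB SPL.
compressor: 92 − 20·log₁₀(6.9/3.6) = 92 − 5.65 = 86.35 dB SPL.
Σ 10^(L/10) = 1.292e+09 → L_total = 10·log₁₀(1.292e+09) = 91.11 dB SPL.

91.1 dB SPL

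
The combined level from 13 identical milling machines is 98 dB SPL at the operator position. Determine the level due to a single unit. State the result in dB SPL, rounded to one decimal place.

13 equal contributions raise the level by 10·log₁₀ 13 = 11.139 dB, so each unit alone gives 98 − 11.139.

86.9 dB SPL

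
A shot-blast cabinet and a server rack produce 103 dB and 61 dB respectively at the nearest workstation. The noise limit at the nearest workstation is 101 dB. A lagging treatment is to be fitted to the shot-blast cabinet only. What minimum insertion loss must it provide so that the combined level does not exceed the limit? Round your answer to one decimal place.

2.0 dB

The untreated sources together contribute 10^(61/10) = 1.259e+06, i.e. 61.00 dB.
To meet 101 dB overall, the treated shot-blast cabinet may contribute at most 10^(101/10) − 1.259e+06 = 1.259e+10, i.e. 101.00 dB.
Required insertion loss = 103 − 101.00 = 2.00 dB.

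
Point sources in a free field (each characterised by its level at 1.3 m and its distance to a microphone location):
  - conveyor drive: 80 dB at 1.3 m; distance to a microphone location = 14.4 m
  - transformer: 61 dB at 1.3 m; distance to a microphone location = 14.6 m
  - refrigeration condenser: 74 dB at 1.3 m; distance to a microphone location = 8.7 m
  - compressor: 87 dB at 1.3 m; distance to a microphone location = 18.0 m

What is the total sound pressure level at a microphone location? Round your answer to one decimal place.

66.0 dB

First find each source's level at the receiver (point-source: −20·log₁₀(r/r_ref)), then combine on an intensity basis.
conveyor drive: 80 − 20·log₁₀(14.4/1.3) = 80 − 20.89 = 59.11 dB.
transformer: 61 − 20·log₁₀(14.6/1.3) = 61 − 21.01 = 39.99 dB.
refrigeration condenser: 74 − 20·log₁₀(8.7/1.3) = 74 − 16.51 = 57.49 dB.
compressor: 87 − 20·log₁₀(18.0/1.3) = 87 − 22.83 = 64.17 dB.
Σ 10^(L/10) = 4.000e+06 → L_total = 10·log₁₀(4.000e+06) = 66.02 dB.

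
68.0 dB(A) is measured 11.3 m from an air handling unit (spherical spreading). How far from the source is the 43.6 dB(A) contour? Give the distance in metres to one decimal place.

187.5 m

For a point source L₁ − L₂ = 20·log₁₀(r₂/r₁), so r₂ = r₁·10^((L₁−L₂)/20).
r₂ = 11.3·10^((68.0−43.6)/20) = 11.3·10^(24.4/20) = 187.53 m.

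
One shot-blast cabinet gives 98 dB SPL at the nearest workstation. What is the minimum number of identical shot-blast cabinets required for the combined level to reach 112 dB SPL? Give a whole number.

Need L₁ + 10·log₁₀ N ≥ 112, i.e. log₁₀ N ≥ 1.40.
N ≥ 10^(14.0/10) = 25.119, so N = 26.

26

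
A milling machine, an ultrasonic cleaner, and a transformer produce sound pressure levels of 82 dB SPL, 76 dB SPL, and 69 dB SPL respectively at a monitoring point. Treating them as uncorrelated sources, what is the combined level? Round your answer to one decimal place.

83.1 dB SPL

Incoherent sources combine by intensity addition: L_total = 10·log₁₀(Σ 10^(L_i/10)).
Σ 10^(L/10) = 10^(82/10) + 10^(76/10) + 10^(69/10) = 2.062e+08.
L_total = 10·log₁₀(2.062e+08) = 83.14 dB SPL.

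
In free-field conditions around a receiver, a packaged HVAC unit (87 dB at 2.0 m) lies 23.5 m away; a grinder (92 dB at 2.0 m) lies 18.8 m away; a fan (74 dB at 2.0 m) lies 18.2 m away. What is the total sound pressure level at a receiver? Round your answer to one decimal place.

73.4 dB

First find each source's level at the receiver (point-source: −20·log₁₀(r/r_ref)), then combine on an intensity basis.
packaged HVAC unit: 87 − 20·log₁₀(23.5/2.0) = 87 − 21.40 = 65.60 dB.
grinder: 92 − 20·log₁₀(18.8/2.0) = 92 − 19.46 = 72.54 dB.
fan: 74 − 20·log₁₀(18.2/2.0) = 74 − 19.18 = 54.82 dB.
Σ 10^(L/10) = 2.187e+07 → L_total = 10·log₁₀(2.187e+07) = 73.40 dB.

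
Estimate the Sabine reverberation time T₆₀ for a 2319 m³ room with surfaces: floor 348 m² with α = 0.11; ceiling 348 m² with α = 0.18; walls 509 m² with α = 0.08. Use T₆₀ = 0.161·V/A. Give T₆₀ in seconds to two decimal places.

2.64 s

Total absorption A = 348·0.11 + 348·0.18 + 509·0.08 = 141.64 m² sabins.
T₆₀ = 0.161·V/A = 0.161·2319/141.64 = 2.636 s.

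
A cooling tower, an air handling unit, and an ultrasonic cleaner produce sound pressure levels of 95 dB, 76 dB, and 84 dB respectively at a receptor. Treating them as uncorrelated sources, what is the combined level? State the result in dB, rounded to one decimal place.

95.4 dB

For uncorrelated sources the intensities add, so convert each level to linear form, sum, and take 10·log₁₀ of the total.
Σ 10^(L/10) = 10^(95/10) + 10^(76/10) + 10^(84/10) = 3.453e+09.
L_total = 10·log₁₀(3.453e+09) = 95.38 dB.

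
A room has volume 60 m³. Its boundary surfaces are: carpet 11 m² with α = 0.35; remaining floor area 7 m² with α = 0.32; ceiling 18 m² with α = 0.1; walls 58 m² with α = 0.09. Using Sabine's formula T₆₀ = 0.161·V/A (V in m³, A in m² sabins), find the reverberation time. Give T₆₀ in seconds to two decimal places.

0.74 s

Summing Sᵢαᵢ: 11·0.35 + 7·0.32 + 18·0.1 + 58·0.09 = 13.11 m².
T₆₀ = 0.161·V/A = 0.161·60/13.11 = 0.737 s.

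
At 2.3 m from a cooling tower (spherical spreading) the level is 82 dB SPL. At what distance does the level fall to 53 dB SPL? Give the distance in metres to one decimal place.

For a point source L₁ − L₂ = 20·log₁₀(r₂/r₁), so r₂ = r₁·10^((L₁−L₂)/20).
r₂ = 2.3·10^((82−53)/20) = 2.3·10^(29.0/20) = 64.82 m.

64.8 m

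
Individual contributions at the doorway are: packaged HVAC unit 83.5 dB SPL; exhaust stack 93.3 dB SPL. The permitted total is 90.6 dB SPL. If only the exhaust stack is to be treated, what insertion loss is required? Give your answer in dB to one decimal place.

The untreated sources together contribute 10^(83.5/10) = 2.239e+08, i.e. 83.50 dB SPL.
The limit corresponds to 10^(90.6/10) = 1.148e+09; subtracting the fixed part leaves 9.243e+08 for the exhaust stack, i.e. 89.66 dB SPL.
So the exhaust stack must be reduced from 93.3 to 89.66 dB SPL: IL = 3.64 dB.

3.6 dB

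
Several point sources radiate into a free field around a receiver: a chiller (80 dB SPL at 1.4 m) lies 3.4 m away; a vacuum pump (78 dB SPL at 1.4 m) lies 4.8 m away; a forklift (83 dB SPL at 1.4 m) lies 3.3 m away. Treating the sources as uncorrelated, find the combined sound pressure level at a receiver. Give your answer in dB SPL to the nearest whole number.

78 dB SPL

Propagate each source to the receiver with L = L_ref − 20·log₁₀(r/r_ref), then add intensities.
chiller: 80 − 20·log₁₀(3.4/1.4) = 80 − 7.71 = 72.29 dB SPL.
vacuum pump: 78 − 20·log₁₀(4.8/1.4) = 78 − 10.70 = 67.30 dB SPL.
forklift: 83 − 20·log₁₀(3.3/1.4) = 83 − 7.45 = 75.55 dB SPL.
Σ 10^(L/10) = 5.823e+07 → L_total = 10·log₁₀(5.823e+07) = 77.65 dB SPL.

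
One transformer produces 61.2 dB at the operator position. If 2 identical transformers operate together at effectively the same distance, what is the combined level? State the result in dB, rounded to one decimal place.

64.2 dB

With 2 equal, uncorrelated contributions the intensity is 2× that of one unit, giving a rise of 10·log₁₀ 2.
L_total = 61.2 + 10·log₁₀(2) = 61.2 + 3.010 = 64.21 dB.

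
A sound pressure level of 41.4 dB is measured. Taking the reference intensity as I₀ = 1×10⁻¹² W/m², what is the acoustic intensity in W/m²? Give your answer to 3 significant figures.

I = I₀·10^(L/10) = 10⁻¹² × 10^(41.4/10) = 10^(-7.860).

1.38e-08 W/m²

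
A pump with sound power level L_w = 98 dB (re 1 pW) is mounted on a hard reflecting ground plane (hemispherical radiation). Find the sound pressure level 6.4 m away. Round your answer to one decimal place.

L_p = L_w − 10·log₁₀(2π·r²) with r = 6.4 m.
2π·r² = 257.4 m², 10·log₁₀ of that is 24.105 dB.
L_p = 98 − 24.105 = 73.89 dB.

73.9 dB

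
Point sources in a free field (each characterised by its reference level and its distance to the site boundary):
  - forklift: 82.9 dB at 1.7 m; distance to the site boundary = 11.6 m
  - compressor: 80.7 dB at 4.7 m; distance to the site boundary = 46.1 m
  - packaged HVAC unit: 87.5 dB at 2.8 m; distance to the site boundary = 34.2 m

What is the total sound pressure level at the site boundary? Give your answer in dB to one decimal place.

69.6 dB

First find each source's level at the receiver (point-source: −20·log₁₀(r/r_ref)), then combine on an intensity basis.
forklift: 82.9 − 20·log₁₀(11.6/1.7) = 82.9 − 16.68 = 66.22 dB.
compressor: 80.7 − 20·log₁₀(46.1/4.7) = 80.7 − 19.83 = 60.87 dB.
packaged HVAC unit: 87.5 − 20·log₁₀(34.2/2.8) = 87.5 − 21.74 = 65.76 dB.
Σ 10^(L/10) = 9.178e+06 → L_total = 10·log₁₀(9.178e+06) = 69.63 dB.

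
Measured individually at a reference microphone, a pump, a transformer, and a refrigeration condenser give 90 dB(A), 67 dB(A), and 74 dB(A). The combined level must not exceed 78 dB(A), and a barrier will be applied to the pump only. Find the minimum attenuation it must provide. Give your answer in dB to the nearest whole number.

15 dB

Everything except the pump sums to 10^(67/10) + 10^(74/10) = 3.013e+07 in linear terms, 74.79 dB(A).
The limit corresponds to 10^(78/10) = 6.310e+07; subtracting the fixed part leaves 3.296e+07 for the pump, i.e. 75.18 dB(A).
Required insertion loss = 90 − 75.18 = 14.82 dB.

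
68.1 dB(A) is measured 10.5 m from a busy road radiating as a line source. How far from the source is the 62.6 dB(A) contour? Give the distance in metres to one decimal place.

37.3 m

The 5.5 dB drop corresponds to a distance ratio of 10^(5.5/10) for a line source.
r₂ = 10.5·10^((68.1−62.6)/10) = 10.5·10^(5.5/10) = 37.26 m.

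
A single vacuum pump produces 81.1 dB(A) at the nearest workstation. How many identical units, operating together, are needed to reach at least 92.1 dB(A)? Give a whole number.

13

The shortfall is 92.1 − 81.1 = 11.0 dB, and N units add 10·log₁₀ N, so need 10·log₁₀ N ≥ 11.0.
N ≥ 10^(11.0/10) = 12.589, so N = 13.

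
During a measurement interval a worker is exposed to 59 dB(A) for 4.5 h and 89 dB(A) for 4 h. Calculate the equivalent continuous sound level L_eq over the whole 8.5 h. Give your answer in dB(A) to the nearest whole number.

86 dB(A)

Weight each interval's intensity by its duration and average over T = 8.5 h:
Σ tᵢ·10^(Lᵢ/10) = 4.5·10^(59/10) + 4·10^(89/10) = 3.181e+09.
L_eq = 10·log₁₀(3.181e+09/8.5) = 85.73 dB(A).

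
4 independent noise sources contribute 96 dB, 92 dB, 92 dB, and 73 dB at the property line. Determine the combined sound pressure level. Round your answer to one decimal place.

For uncorrelated sources the intensities add, so convert each level to linear form, sum, and take 10·log₁₀ of the total.
Σ 10^(L/10) = 10^(96/10) + 10^(92/10) + 10^(92/10) + 10^(73/10) = 7.171e+09.
L_total = 10·log₁₀(7.171e+09) = 98.56 dB.

98.6 dB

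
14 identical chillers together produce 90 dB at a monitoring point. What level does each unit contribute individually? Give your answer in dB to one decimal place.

78.5 dB

Dividing the total intensity by 14 lowers the level by 10·log₁₀ 14 = 11.461 dB: L₁ = 90 − 11.461.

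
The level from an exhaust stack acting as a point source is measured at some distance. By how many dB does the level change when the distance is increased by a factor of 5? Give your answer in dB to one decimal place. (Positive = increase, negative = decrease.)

-14.0 dB

With spherical spreading the level changes by −20·log₁₀(r₂/r₁).
ΔL = −20·log₁₀(5) = -13.98 dB.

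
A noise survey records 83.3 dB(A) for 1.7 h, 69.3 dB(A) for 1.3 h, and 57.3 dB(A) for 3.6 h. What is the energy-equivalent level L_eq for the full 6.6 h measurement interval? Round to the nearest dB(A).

78 dB(A)

Weight each interval's intensity by its duration and average over T = 6.6 h:
Σ tᵢ·10^(Lᵢ/10) = 1.7·10^(83.3/10) + 1.3·10^(69.3/10) + 3.6·10^(57.3/10) = 3.765e+08.
L_eq = 10·log₁₀(3.765e+08/6.6) = 77.56 dB(A).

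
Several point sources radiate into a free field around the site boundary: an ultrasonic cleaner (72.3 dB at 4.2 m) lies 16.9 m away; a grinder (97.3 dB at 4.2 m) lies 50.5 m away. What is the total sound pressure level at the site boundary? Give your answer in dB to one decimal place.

75.8 dB

First find each source's level at the receiver (point-source: −20·log₁₀(r/r_ref)), then combine on an intensity basis.
ultrasonic cleaner: 72.3 − 20·log₁₀(16.9/4.2) = 72.3 − 12.09 = 60.21 dB.
grinder: 97.3 − 20·log₁₀(50.5/4.2) = 97.3 − 21.60 = 75.70 dB.
Σ 10^(L/10) = 3.820e+07 → L_total = 10·log₁₀(3.820e+07) = 75.82 dB.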